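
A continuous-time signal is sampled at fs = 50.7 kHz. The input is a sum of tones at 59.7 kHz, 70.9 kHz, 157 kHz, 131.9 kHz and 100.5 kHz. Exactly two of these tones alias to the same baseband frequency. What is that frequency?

20.2 kHz

fs/2 = 25.35 kHz.
59.7 kHz mod fs = 9 kHz.
9 kHz ≤ fs/2 = 25.35 kHz, appears at 9 kHz.
70.9 kHz mod fs = 20.2 kHz.
20.2 kHz ≤ fs/2 = 25.35 kHz, appears at 20.2 kHz.
157 kHz mod fs = 4.9 kHz.
4.9 kHz ≤ fs/2 = 25.35 kHz, appears at 4.9 kHz.
131.9 kHz mod fs = 30.5 kHz.
30.5 kHz > fs/2 = 25.35 kHz, folds to fs − 30.5 kHz = 20.2 kHz.
100.5 kHz mod fs = 49.8 kHz.
49.8 kHz > fs/2 = 25.35 kHz, folds to fs − 49.8 kHz = 0.9 kHz.
70.9 kHz and 131.9 kHz both map to 20.2 kHz.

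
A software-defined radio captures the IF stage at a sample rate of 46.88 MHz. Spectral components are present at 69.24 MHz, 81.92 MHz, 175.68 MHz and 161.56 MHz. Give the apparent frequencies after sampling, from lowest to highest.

fs/2 = 23.44 MHz.
69.24 MHz mod fs = 22.36 MHz.
22.36 MHz ≤ fs/2 = 23.44 MHz, appears at 22.36 MHz.
81.92 MHz mod fs = 35.04 MHz.
35.04 MHz > fs/2 = 23.44 MHz, folds to fs − 35.04 MHz = 11.84 MHz.
175.68 MHz mod fs = 35.04 MHz.
35.04 MHz > fs/2 = 23.44 MHz, folds to fs − 35.04 MHz = 11.84 MHz.
161.56 MHz mod fs = 20.92 MHz.
20.92 MHz ≤ fs/2 = 23.44 MHz, appears at 20.92 MHz.
Distinct values: {11.84 MHz, 20.92 MHz, 22.36 MHz}.

11.84 MHz, 20.92 MHz, 22.36 MHz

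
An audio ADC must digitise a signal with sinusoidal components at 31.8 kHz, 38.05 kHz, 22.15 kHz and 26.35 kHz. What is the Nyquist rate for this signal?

Highest-frequency component: 38.05 kHz.
Nyquist rate = 2 × 38.05 kHz = 76.1 kHz.

76.1 kHz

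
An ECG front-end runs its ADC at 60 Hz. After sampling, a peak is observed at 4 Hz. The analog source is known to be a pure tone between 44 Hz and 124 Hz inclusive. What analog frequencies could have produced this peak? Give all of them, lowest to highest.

Frequencies that alias to 4 Hz are k·fs ± 4 Hz for integer k ≥ 0.
k=0: 4 Hz.
k=1: 56 Hz, 64 Hz.
k=2: 116 Hz, 124 Hz.
k=3: 176 Hz, 184 Hz.
Within [44 Hz, 124 Hz]: 56 Hz, 64 Hz, 116 Hz, 124 Hz.

56 Hz, 64 Hz, 116 Hz, 124 Hz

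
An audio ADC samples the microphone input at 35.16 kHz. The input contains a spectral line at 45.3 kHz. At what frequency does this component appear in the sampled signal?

10.14 kHz

45.3 kHz mod fs = 10.14 kHz.
10.14 kHz ≤ fs/2 = 17.58 kHz, appears at 10.14 kHz.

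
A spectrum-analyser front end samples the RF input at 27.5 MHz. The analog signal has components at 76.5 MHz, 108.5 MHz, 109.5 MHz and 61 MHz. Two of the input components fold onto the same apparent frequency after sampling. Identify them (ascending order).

61 MHz, 76.5 MHz

fs/2 = 13.75 MHz.
76.5 MHz mod fs = 21.5 MHz.
21.5 MHz > fs/2 = 13.75 MHz, folds to fs − 21.5 MHz = 6 MHz.
108.5 MHz mod fs = 26 MHz.
26 MHz > fs/2 = 13.75 MHz, folds to fs − 26 MHz = 1.5 MHz.
109.5 MHz mod fs = 27 MHz.
27 MHz > fs/2 = 13.75 MHz, folds to fs − 27 MHz = 0.5 MHz.
61 MHz mod fs = 6 MHz.
6 MHz ≤ fs/2 = 13.75 MHz, appears at 6 MHz.
61 MHz and 76.5 MHz both map to 6 MHz.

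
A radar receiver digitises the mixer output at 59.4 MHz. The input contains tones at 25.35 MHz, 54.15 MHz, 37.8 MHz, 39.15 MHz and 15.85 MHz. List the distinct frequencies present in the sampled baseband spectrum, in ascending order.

fs/2 = 29.7 MHz.
25.35 MHz ≤ fs/2 = 29.7 MHz, passes unchanged.
54.15 MHz > fs/2 = 29.7 MHz, folds to fs − 54.15 MHz = 5.25 MHz.
37.8 MHz > fs/2 = 29.7 MHz, folds to fs − 37.8 MHz = 21.6 MHz.
39.15 MHz > fs/2 = 29.7 MHz, folds to fs − 39.15 MHz = 20.25 MHz.
15.85 MHz ≤ fs/2 = 29.7 MHz, passes unchanged.
Distinct values: {5.25 MHz, 15.85 MHz, 20.25 MHz, 21.6 MHz, 25.35 MHz}.

5.25 MHz, 15.85 MHz, 20.25 MHz, 21.6 MHz, 25.35 MHz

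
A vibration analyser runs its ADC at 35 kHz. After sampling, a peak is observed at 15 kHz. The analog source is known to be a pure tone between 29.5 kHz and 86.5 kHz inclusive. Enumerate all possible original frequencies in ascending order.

50 kHz, 55 kHz, 85 kHz

Frequencies that alias to 15 kHz are k·fs ± 15 kHz for integer k ≥ 0.
k=0: 15 kHz.
k=1: 20 kHz, 50 kHz.
k=2: 55 kHz, 85 kHz.
k=3: 90 kHz, 120 kHz.
Within [29.5 kHz, 86.5 kHz]: 50 kHz, 55 kHz, 85 kHz.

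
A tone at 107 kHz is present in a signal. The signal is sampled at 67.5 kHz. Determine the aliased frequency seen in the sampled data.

28 kHz

107 kHz mod fs = 39.5 kHz.
39.5 kHz > fs/2 = 33.75 kHz, folds to fs − 39.5 kHz = 28 kHz.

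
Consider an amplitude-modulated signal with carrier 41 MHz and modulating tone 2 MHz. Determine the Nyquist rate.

AM sidebands sit at fc ± fm = 39 MHz and 43 MHz.
Highest-frequency component: 43 MHz.
Nyquist rate = 2 × 43 MHz = 86 MHz.

86 MHz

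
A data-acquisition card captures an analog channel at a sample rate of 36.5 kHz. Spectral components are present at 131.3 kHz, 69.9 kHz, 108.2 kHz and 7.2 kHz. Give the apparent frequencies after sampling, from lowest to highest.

1.3 kHz, 3.1 kHz, 7.2 kHz, 14.7 kHz

fs/2 = 18.25 kHz.
131.3 kHz mod fs = 21.8 kHz.
21.8 kHz > fs/2 = 18.25 kHz, folds to fs − 21.8 kHz = 14.7 kHz.
69.9 kHz mod fs = 33.4 kHz.
33.4 kHz > fs/2 = 18.25 kHz, folds to fs − 33.4 kHz = 3.1 kHz.
108.2 kHz mod fs = 35.2 kHz.
35.2 kHz > fs/2 = 18.25 kHz, folds to fs − 35.2 kHz = 1.3 kHz.
7.2 kHz ≤ fs/2 = 18.25 kHz, passes unchanged.
Distinct values: {1.3 kHz, 3.1 kHz, 7.2 kHz, 14.7 kHz}.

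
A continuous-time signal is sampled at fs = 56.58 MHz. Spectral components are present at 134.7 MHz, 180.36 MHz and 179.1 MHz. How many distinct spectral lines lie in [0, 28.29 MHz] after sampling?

3

fs/2 = 28.29 MHz.
134.7 MHz mod fs = 21.54 MHz.
21.54 MHz ≤ fs/2 = 28.29 MHz, appears at 21.54 MHz.
180.36 MHz mod fs = 10.62 MHz.
10.62 MHz ≤ fs/2 = 28.29 MHz, appears at 10.62 MHz.
179.1 MHz mod fs = 9.36 MHz.
9.36 MHz ≤ fs/2 = 28.29 MHz, appears at 9.36 MHz.
Distinct values: {9.36 MHz, 10.62 MHz, 21.54 MHz} → 3.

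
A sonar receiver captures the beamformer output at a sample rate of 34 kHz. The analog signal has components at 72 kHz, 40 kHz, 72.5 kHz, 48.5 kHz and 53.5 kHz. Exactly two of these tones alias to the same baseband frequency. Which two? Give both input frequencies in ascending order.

fs/2 = 17 kHz.
72 kHz mod fs = 4 kHz.
4 kHz ≤ fs/2 = 17 kHz, appears at 4 kHz.
40 kHz mod fs = 6 kHz.
6 kHz ≤ fs/2 = 17 kHz, appears at 6 kHz.
72.5 kHz mod fs = 4.5 kHz.
4.5 kHz ≤ fs/2 = 17 kHz, appears at 4.5 kHz.
48.5 kHz mod fs = 14.5 kHz.
14.5 kHz ≤ fs/2 = 17 kHz, appears at 14.5 kHz.
53.5 kHz mod fs = 19.5 kHz.
19.5 kHz > fs/2 = 17 kHz, folds to fs − 19.5 kHz = 14.5 kHz.
48.5 kHz and 53.5 kHz both map to 14.5 kHz.

48.5 kHz, 53.5 kHz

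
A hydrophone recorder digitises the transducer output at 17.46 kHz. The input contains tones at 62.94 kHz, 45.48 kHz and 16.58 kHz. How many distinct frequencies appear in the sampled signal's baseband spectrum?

fs/2 = 8.73 kHz.
62.94 kHz mod fs = 10.56 kHz.
10.56 kHz > fs/2 = 8.73 kHz, folds to fs − 10.56 kHz = 6.9 kHz.
45.48 kHz mod fs = 10.56 kHz.
10.56 kHz > fs/2 = 8.73 kHz, folds to fs − 10.56 kHz = 6.9 kHz.
16.58 kHz > fs/2 = 8.73 kHz, folds to fs − 16.58 kHz = 0.88 kHz.
Distinct values: {0.88 kHz, 6.9 kHz} → 2.

2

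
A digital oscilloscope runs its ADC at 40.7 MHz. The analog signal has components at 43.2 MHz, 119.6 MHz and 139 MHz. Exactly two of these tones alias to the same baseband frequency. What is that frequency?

2.5 MHz

fs/2 = 20.35 MHz.
43.2 MHz mod fs = 2.5 MHz.
2.5 MHz ≤ fs/2 = 20.35 MHz, appears at 2.5 MHz.
119.6 MHz mod fs = 38.2 MHz.
38.2 MHz > fs/2 = 20.35 MHz, folds to fs − 38.2 MHz = 2.5 MHz.
139 MHz mod fs = 16.9 MHz.
16.9 MHz ≤ fs/2 = 20.35 MHz, appears at 16.9 MHz.
43.2 MHz and 119.6 MHz both map to 2.5 MHz.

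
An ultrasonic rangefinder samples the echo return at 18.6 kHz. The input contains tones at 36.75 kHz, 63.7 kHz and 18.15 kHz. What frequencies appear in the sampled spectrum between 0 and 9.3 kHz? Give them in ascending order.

fs/2 = 9.3 kHz.
36.75 kHz mod fs = 18.15 kHz.
18.15 kHz > fs/2 = 9.3 kHz, folds to fs − 18.15 kHz = 0.45 kHz.
63.7 kHz mod fs = 7.9 kHz.
7.9 kHz ≤ fs/2 = 9.3 kHz, appears at 7.9 kHz.
18.15 kHz > fs/2 = 9.3 kHz, folds to fs − 18.15 kHz = 0.45 kHz.
Distinct values: {0.45 kHz, 7.9 kHz}.

0.45 kHz, 7.9 kHz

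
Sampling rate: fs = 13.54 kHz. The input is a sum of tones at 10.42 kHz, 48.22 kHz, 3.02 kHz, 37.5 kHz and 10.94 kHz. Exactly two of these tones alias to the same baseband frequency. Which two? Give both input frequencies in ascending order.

10.42 kHz, 37.5 kHz

fs/2 = 6.77 kHz.
10.42 kHz > fs/2 = 6.77 kHz, folds to fs − 10.42 kHz = 3.12 kHz.
48.22 kHz mod fs = 7.6 kHz.
7.6 kHz > fs/2 = 6.77 kHz, folds to fs − 7.6 kHz = 5.94 kHz.
3.02 kHz ≤ fs/2 = 6.77 kHz, passes unchanged.
37.5 kHz mod fs = 10.42 kHz.
10.42 kHz > fs/2 = 6.77 kHz, folds to fs − 10.42 kHz = 3.12 kHz.
10.94 kHz > fs/2 = 6.77 kHz, folds to fs − 10.94 kHz = 2.6 kHz.
10.42 kHz and 37.5 kHz both map to 3.12 kHz.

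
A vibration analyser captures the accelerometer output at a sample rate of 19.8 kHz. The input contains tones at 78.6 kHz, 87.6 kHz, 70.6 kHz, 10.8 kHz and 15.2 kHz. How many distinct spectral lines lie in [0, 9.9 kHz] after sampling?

fs/2 = 9.9 kHz.
78.6 kHz mod fs = 19.2 kHz.
19.2 kHz > fs/2 = 9.9 kHz, folds to fs − 19.2 kHz = 0.6 kHz.
87.6 kHz mod fs = 8.4 kHz.
8.4 kHz ≤ fs/2 = 9.9 kHz, appears at 8.4 kHz.
70.6 kHz mod fs = 11.2 kHz.
11.2 kHz > fs/2 = 9.9 kHz, folds to fs − 11.2 kHz = 8.6 kHz.
10.8 kHz > fs/2 = 9.9 kHz, folds to fs − 10.8 kHz = 9 kHz.
15.2 kHz > fs/2 = 9.9 kHz, folds to fs − 15.2 kHz = 4.6 kHz.
Distinct values: {0.6 kHz, 4.6 kHz, 8.4 kHz, 8.6 kHz, 9 kHz} → 5.

5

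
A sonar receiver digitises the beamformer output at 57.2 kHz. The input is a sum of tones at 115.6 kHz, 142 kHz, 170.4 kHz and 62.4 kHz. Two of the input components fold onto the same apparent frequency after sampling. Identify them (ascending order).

115.6 kHz, 170.4 kHz

fs/2 = 28.6 kHz.
115.6 kHz mod fs = 1.2 kHz.
1.2 kHz ≤ fs/2 = 28.6 kHz, appears at 1.2 kHz.
142 kHz mod fs = 27.6 kHz.
27.6 kHz ≤ fs/2 = 28.6 kHz, appears at 27.6 kHz.
170.4 kHz mod fs = 56 kHz.
56 kHz > fs/2 = 28.6 kHz, folds to fs − 56 kHz = 1.2 kHz.
62.4 kHz mod fs = 5.2 kHz.
5.2 kHz ≤ fs/2 = 28.6 kHz, appears at 5.2 kHz.
115.6 kHz and 170.4 kHz both map to 1.2 kHz.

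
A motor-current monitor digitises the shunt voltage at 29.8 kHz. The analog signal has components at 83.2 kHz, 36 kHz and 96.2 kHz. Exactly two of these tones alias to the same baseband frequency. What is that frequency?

fs/2 = 14.9 kHz.
83.2 kHz mod fs = 23.6 kHz.
23.6 kHz > fs/2 = 14.9 kHz, folds to fs − 23.6 kHz = 6.2 kHz.
36 kHz mod fs = 6.2 kHz.
6.2 kHz ≤ fs/2 = 14.9 kHz, appears at 6.2 kHz.
96.2 kHz mod fs = 6.8 kHz.
6.8 kHz ≤ fs/2 = 14.9 kHz, appears at 6.8 kHz.
36 kHz and 83.2 kHz both map to 6.2 kHz.

6.2 kHz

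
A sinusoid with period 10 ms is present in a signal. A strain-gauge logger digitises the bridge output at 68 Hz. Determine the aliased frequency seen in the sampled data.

32 Hz

T = 10 ms → f = 1/T = 100 Hz.
100 Hz mod fs = 32 Hz.
32 Hz ≤ fs/2 = 34 Hz, appears at 32 Hz.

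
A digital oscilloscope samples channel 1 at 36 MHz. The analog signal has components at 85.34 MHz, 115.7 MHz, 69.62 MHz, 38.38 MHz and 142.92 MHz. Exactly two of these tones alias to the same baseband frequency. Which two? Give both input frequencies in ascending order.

fs/2 = 18 MHz.
85.34 MHz mod fs = 13.34 MHz.
13.34 MHz ≤ fs/2 = 18 MHz, appears at 13.34 MHz.
115.7 MHz mod fs = 7.7 MHz.
7.7 MHz ≤ fs/2 = 18 MHz, appears at 7.7 MHz.
69.62 MHz mod fs = 33.62 MHz.
33.62 MHz > fs/2 = 18 MHz, folds to fs − 33.62 MHz = 2.38 MHz.
38.38 MHz mod fs = 2.38 MHz.
2.38 MHz ≤ fs/2 = 18 MHz, appears at 2.38 MHz.
142.92 MHz mod fs = 34.92 MHz.
34.92 MHz > fs/2 = 18 MHz, folds to fs − 34.92 MHz = 1.08 MHz.
38.38 MHz and 69.62 MHz both map to 2.38 MHz.

38.38 MHz, 69.62 MHz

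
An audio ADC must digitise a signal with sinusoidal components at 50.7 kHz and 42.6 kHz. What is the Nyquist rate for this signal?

Highest-frequency component: 50.7 kHz.
Nyquist rate = 2 × 50.7 kHz = 101.4 kHz.

101.4 kHz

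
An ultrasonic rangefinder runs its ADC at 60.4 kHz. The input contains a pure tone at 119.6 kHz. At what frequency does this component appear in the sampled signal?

1.2 kHz

119.6 kHz mod fs = 59.2 kHz.
59.2 kHz > fs/2 = 30.2 kHz, folds to fs − 59.2 kHz = 1.2 kHz.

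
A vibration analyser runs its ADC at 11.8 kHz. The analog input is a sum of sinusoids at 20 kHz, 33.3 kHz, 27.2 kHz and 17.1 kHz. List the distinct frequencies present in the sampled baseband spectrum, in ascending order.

2.1 kHz, 3.6 kHz, 5.3 kHz

fs/2 = 5.9 kHz.
20 kHz mod fs = 8.2 kHz.
8.2 kHz > fs/2 = 5.9 kHz, folds to fs − 8.2 kHz = 3.6 kHz.
33.3 kHz mod fs = 9.7 kHz.
9.7 kHz > fs/2 = 5.9 kHz, folds to fs − 9.7 kHz = 2.1 kHz.
27.2 kHz mod fs = 3.6 kHz.
3.6 kHz ≤ fs/2 = 5.9 kHz, appears at 3.6 kHz.
17.1 kHz mod fs = 5.3 kHz.
5.3 kHz ≤ fs/2 = 5.9 kHz, appears at 5.3 kHz.
Distinct values: {2.1 kHz, 3.6 kHz, 5.3 kHz}.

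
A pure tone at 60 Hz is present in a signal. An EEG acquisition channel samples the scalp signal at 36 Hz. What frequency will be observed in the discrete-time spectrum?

12 Hz

60 Hz mod fs = 24 Hz.
24 Hz > fs/2 = 18 Hz, folds to fs − 24 Hz = 12 Hz.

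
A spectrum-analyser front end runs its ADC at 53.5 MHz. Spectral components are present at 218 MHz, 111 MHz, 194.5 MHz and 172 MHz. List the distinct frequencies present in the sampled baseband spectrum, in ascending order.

4 MHz, 11.5 MHz, 19.5 MHz

fs/2 = 26.75 MHz.
218 MHz mod fs = 4 MHz.
4 MHz ≤ fs/2 = 26.75 MHz, appears at 4 MHz.
111 MHz mod fs = 4 MHz.
4 MHz ≤ fs/2 = 26.75 MHz, appears at 4 MHz.
194.5 MHz mod fs = 34 MHz.
34 MHz > fs/2 = 26.75 MHz, folds to fs − 34 MHz = 19.5 MHz.
172 MHz mod fs = 11.5 MHz.
11.5 MHz ≤ fs/2 = 26.75 MHz, appears at 11.5 MHz.
Distinct values: {4 MHz, 11.5 MHz, 19.5 MHz}.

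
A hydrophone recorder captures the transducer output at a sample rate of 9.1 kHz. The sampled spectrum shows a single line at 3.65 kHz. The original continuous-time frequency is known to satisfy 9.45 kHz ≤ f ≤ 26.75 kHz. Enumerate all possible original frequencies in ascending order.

12.75 kHz, 14.55 kHz, 21.85 kHz, 23.65 kHz

Frequencies that alias to 3.65 kHz are k·fs ± 3.65 kHz for integer k ≥ 0.
k=0: 3.65 kHz.
k=1: 5.45 kHz, 12.75 kHz.
k=2: 14.55 kHz, 21.85 kHz.
k=3: 23.65 kHz, 30.95 kHz.
k=4: 32.75 kHz, 40.05 kHz.
Within [9.45 kHz, 26.75 kHz]: 12.75 kHz, 14.55 kHz, 21.85 kHz, 23.65 kHz.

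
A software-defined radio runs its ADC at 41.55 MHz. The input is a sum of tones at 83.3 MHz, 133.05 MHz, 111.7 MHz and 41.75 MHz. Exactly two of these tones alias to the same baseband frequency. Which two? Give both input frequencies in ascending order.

fs/2 = 20.775 MHz.
83.3 MHz mod fs = 0.2 MHz.
0.2 MHz ≤ fs/2 = 20.775 MHz, appears at 0.2 MHz.
133.05 MHz mod fs = 8.4 MHz.
8.4 MHz ≤ fs/2 = 20.775 MHz, appears at 8.4 MHz.
111.7 MHz mod fs = 28.6 MHz.
28.6 MHz > fs/2 = 20.775 MHz, folds to fs − 28.6 MHz = 12.95 MHz.
41.75 MHz mod fs = 0.2 MHz.
0.2 MHz ≤ fs/2 = 20.775 MHz, appears at 0.2 MHz.
41.75 MHz and 83.3 MHz both map to 0.2 MHz.

41.75 MHz, 83.3 MHz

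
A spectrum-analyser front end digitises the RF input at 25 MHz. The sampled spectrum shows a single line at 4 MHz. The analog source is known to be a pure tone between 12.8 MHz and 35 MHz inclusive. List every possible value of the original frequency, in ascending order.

Frequencies that alias to 4 MHz are k·fs ± 4 MHz for integer k ≥ 0.
k=0: 4 MHz.
k=1: 21 MHz, 29 MHz.
k=2: 46 MHz, 54 MHz.
Within [12.8 MHz, 35 MHz]: 21 MHz, 29 MHz.

21 MHz, 29 MHz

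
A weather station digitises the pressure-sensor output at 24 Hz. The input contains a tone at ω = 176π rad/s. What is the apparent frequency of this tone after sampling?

8 Hz

ω = 176π rad/s → f = ω/(2π) = 88 Hz.
88 Hz mod fs = 16 Hz.
16 Hz > fs/2 = 12 Hz, folds to fs − 16 Hz = 8 Hz.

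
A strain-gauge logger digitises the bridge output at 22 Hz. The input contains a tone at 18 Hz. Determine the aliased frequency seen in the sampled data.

4 Hz

18 Hz > fs/2 = 11 Hz, folds to fs − 18 Hz = 4 Hz.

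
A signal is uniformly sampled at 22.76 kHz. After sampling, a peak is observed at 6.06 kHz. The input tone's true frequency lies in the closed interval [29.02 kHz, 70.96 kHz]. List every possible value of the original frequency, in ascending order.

39.46 kHz, 51.58 kHz, 62.22 kHz

Frequencies that alias to 6.06 kHz are k·fs ± 6.06 kHz for integer k ≥ 0.
k=0: 6.06 kHz.
k=1: 16.7 kHz, 28.82 kHz.
k=2: 39.46 kHz, 51.58 kHz.
k=3: 62.22 kHz, 74.34 kHz.
k=4: 84.98 kHz, 97.1 kHz.
Within [29.02 kHz, 70.96 kHz]: 39.46 kHz, 51.58 kHz, 62.22 kHz.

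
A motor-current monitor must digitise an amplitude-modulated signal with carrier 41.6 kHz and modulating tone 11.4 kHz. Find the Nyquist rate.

106 kHz

AM sidebands sit at fc ± fm = 30.2 kHz and 53 kHz.
Highest-frequency component: 53 kHz.
Nyquist rate = 2 × 53 kHz = 106 kHz.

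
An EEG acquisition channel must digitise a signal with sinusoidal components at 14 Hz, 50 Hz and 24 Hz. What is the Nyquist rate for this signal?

Highest-frequency component: 50 Hz.
Nyquist rate = 2 × 50 Hz = 100 Hz.

100 Hz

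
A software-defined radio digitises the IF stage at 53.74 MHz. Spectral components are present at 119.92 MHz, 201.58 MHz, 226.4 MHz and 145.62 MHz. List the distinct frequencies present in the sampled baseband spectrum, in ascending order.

11.44 MHz, 12.44 MHz, 13.38 MHz, 15.6 MHz

fs/2 = 26.87 MHz.
119.92 MHz mod fs = 12.44 MHz.
12.44 MHz ≤ fs/2 = 26.87 MHz, appears at 12.44 MHz.
201.58 MHz mod fs = 40.36 MHz.
40.36 MHz > fs/2 = 26.87 MHz, folds to fs − 40.36 MHz = 13.38 MHz.
226.4 MHz mod fs = 11.44 MHz.
11.44 MHz ≤ fs/2 = 26.87 MHz, appears at 11.44 MHz.
145.62 MHz mod fs = 38.14 MHz.
38.14 MHz > fs/2 = 26.87 MHz, folds to fs − 38.14 MHz = 15.6 MHz.
Distinct values: {11.44 MHz, 12.44 MHz, 13.38 MHz, 15.6 MHz}.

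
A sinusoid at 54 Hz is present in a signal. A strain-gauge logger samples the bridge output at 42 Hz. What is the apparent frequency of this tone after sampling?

54 Hz mod fs = 12 Hz.
12 Hz ≤ fs/2 = 21 Hz, appears at 12 Hz.

12 Hz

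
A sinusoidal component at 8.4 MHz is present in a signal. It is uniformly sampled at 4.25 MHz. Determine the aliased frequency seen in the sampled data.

0.1 MHz

8.4 MHz mod fs = 4.15 MHz.
4.15 MHz > fs/2 = 2.125 MHz, folds to fs − 4.15 MHz = 0.1 MHz.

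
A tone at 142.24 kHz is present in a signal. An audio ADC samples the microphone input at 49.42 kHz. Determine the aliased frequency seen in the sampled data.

6.02 kHz

142.24 kHz mod fs = 43.4 kHz.
43.4 kHz > fs/2 = 24.71 kHz, folds to fs − 43.4 kHz = 6.02 kHz.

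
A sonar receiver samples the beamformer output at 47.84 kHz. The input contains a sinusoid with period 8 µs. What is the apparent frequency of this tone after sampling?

T = 8 µs → f = 1/T = 125 kHz.
125 kHz mod fs = 29.32 kHz.
29.32 kHz > fs/2 = 23.92 kHz, folds to fs − 29.32 kHz = 18.52 kHz.

18.52 kHz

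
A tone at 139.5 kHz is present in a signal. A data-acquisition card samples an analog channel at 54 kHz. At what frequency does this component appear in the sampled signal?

139.5 kHz mod fs = 31.5 kHz.
31.5 kHz > fs/2 = 27 kHz, folds to fs − 31.5 kHz = 22.5 kHz.

22.5 kHz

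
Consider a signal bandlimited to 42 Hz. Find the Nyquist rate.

84 Hz

Nyquist rate = 2 × 42 Hz = 84 Hz.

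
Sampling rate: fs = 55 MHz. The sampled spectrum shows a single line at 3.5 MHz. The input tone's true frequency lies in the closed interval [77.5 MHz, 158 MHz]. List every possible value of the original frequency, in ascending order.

Frequencies that alias to 3.5 MHz are k·fs ± 3.5 MHz for integer k ≥ 0.
k=0: 3.5 MHz.
k=1: 51.5 MHz, 58.5 MHz.
k=2: 106.5 MHz, 113.5 MHz.
k=3: 161.5 MHz, 168.5 MHz.
Within [77.5 MHz, 158 MHz]: 106.5 MHz, 113.5 MHz.

106.5 MHz, 113.5 MHz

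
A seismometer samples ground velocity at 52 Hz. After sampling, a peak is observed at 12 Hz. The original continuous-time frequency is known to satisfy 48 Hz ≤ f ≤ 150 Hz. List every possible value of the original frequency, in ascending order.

Frequencies that alias to 12 Hz are k·fs ± 12 Hz for integer k ≥ 0.
k=0: 12 Hz.
k=1: 40 Hz, 64 Hz.
k=2: 92 Hz, 116 Hz.
k=3: 144 Hz, 168 Hz.
k=4: 196 Hz, 220 Hz.
Within [48 Hz, 150 Hz]: 64 Hz, 92 Hz, 116 Hz, 144 Hz.

64 Hz, 92 Hz, 116 Hz, 144 Hz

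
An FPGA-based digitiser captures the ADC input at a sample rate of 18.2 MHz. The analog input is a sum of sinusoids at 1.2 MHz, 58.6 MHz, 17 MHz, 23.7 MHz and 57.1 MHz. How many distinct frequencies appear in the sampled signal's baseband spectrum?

4

fs/2 = 9.1 MHz.
1.2 MHz ≤ fs/2 = 9.1 MHz, passes unchanged.
58.6 MHz mod fs = 4 MHz.
4 MHz ≤ fs/2 = 9.1 MHz, appears at 4 MHz.
17 MHz > fs/2 = 9.1 MHz, folds to fs − 17 MHz = 1.2 MHz.
23.7 MHz mod fs = 5.5 MHz.
5.5 MHz ≤ fs/2 = 9.1 MHz, appears at 5.5 MHz.
57.1 MHz mod fs = 2.5 MHz.
2.5 MHz ≤ fs/2 = 9.1 MHz, appears at 2.5 MHz.
Distinct values: {1.2 MHz, 2.5 MHz, 4 MHz, 5.5 MHz} → 4.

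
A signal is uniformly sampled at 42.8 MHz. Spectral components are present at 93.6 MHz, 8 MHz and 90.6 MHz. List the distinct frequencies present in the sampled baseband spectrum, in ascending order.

fs/2 = 21.4 MHz.
93.6 MHz mod fs = 8 MHz.
8 MHz ≤ fs/2 = 21.4 MHz, appears at 8 MHz.
8 MHz ≤ fs/2 = 21.4 MHz, passes unchanged.
90.6 MHz mod fs = 5 MHz.
5 MHz ≤ fs/2 = 21.4 MHz, appears at 5 MHz.
Distinct values: {5 MHz, 8 MHz}.

5 MHz, 8 MHz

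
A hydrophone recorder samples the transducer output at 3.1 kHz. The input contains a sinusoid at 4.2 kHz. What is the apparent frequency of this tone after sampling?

4.2 kHz mod fs = 1.1 kHz.
1.1 kHz ≤ fs/2 = 1.55 kHz, appears at 1.1 kHz.

1.1 kHz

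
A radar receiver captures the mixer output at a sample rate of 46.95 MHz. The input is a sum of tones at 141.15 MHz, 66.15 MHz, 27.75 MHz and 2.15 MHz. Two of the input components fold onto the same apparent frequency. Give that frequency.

fs/2 = 23.475 MHz.
141.15 MHz mod fs = 0.3 MHz.
0.3 MHz ≤ fs/2 = 23.475 MHz, appears at 0.3 MHz.
66.15 MHz mod fs = 19.2 MHz.
19.2 MHz ≤ fs/2 = 23.475 MHz, appears at 19.2 MHz.
27.75 MHz > fs/2 = 23.475 MHz, folds to fs − 27.75 MHz = 19.2 MHz.
2.15 MHz ≤ fs/2 = 23.475 MHz, passes unchanged.
27.75 MHz and 66.15 MHz both map to 19.2 MHz.

19.2 MHz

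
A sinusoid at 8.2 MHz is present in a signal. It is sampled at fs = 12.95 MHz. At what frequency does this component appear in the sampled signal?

4.75 MHz

8.2 MHz > fs/2 = 6.475 MHz, folds to fs − 8.2 MHz = 4.75 MHz.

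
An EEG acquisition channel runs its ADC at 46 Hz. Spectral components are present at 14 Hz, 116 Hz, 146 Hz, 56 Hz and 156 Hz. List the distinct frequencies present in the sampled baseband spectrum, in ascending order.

fs/2 = 23 Hz.
14 Hz ≤ fs/2 = 23 Hz, passes unchanged.
116 Hz mod fs = 24 Hz.
24 Hz > fs/2 = 23 Hz, folds to fs − 24 Hz = 22 Hz.
146 Hz mod fs = 8 Hz.
8 Hz ≤ fs/2 = 23 Hz, appears at 8 Hz.
56 Hz mod fs = 10 Hz.
10 Hz ≤ fs/2 = 23 Hz, appears at 10 Hz.
156 Hz mod fs = 18 Hz.
18 Hz ≤ fs/2 = 23 Hz, appears at 18 Hz.
Distinct values: {8 Hz, 10 Hz, 14 Hz, 18 Hz, 22 Hz}.

8 Hz, 10 Hz, 14 Hz, 18 Hz, 22 Hz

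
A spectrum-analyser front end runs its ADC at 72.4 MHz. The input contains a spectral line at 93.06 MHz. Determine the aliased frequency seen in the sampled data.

93.06 MHz mod fs = 20.66 MHz.
20.66 MHz ≤ fs/2 = 36.2 MHz, appears at 20.66 MHz.

20.66 MHz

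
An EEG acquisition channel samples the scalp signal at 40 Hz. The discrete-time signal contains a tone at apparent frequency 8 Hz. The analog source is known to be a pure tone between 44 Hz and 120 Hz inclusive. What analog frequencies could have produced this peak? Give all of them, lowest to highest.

48 Hz, 72 Hz, 88 Hz, 112 Hz

Frequencies that alias to 8 Hz are k·fs ± 8 Hz for integer k ≥ 0.
k=0: 8 Hz.
k=1: 32 Hz, 48 Hz.
k=2: 72 Hz, 88 Hz.
k=3: 112 Hz, 128 Hz.
k=4: 152 Hz, 168 Hz.
Within [44 Hz, 120 Hz]: 48 Hz, 72 Hz, 88 Hz, 112 Hz.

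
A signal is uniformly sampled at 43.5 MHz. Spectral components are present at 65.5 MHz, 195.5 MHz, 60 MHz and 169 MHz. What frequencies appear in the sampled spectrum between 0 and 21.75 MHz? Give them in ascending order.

fs/2 = 21.75 MHz.
65.5 MHz mod fs = 22 MHz.
22 MHz > fs/2 = 21.75 MHz, folds to fs − 22 MHz = 21.5 MHz.
195.5 MHz mod fs = 21.5 MHz.
21.5 MHz ≤ fs/2 = 21.75 MHz, appears at 21.5 MHz.
60 MHz mod fs = 16.5 MHz.
16.5 MHz ≤ fs/2 = 21.75 MHz, appears at 16.5 MHz.
169 MHz mod fs = 38.5 MHz.
38.5 MHz > fs/2 = 21.75 MHz, folds to fs − 38.5 MHz = 5 MHz.
Distinct values: {5 MHz, 16.5 MHz, 21.5 MHz}.

5 MHz, 16.5 MHz, 21.5 MHz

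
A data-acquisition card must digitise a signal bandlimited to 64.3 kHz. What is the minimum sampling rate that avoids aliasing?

128.6 kHz

Nyquist rate = 2 × 64.3 kHz = 128.6 kHz.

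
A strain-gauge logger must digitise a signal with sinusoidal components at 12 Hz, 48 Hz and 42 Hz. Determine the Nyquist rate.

96 Hz

Highest-frequency component: 48 Hz.
Nyquist rate = 2 × 48 Hz = 96 Hz.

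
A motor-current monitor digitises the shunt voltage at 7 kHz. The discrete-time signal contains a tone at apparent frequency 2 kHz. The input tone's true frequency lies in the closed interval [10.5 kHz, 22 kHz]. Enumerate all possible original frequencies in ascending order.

12 kHz, 16 kHz, 19 kHz

Frequencies that alias to 2 kHz are k·fs ± 2 kHz for integer k ≥ 0.
k=0: 2 kHz.
k=1: 5 kHz, 9 kHz.
k=2: 12 kHz, 16 kHz.
k=3: 19 kHz, 23 kHz.
k=4: 26 kHz, 30 kHz.
Within [10.5 kHz, 22 kHz]: 12 kHz, 16 kHz, 19 kHz.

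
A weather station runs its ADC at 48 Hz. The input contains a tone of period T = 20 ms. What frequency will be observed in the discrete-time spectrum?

T = 20 ms → f = 1/T = 50 Hz.
50 Hz mod fs = 2 Hz.
2 Hz ≤ fs/2 = 24 Hz, appears at 2 Hz.

2 Hz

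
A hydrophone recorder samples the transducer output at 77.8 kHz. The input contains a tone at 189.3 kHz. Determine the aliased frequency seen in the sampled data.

33.7 kHz

189.3 kHz mod fs = 33.7 kHz.
33.7 kHz ≤ fs/2 = 38.9 kHz, appears at 33.7 kHz.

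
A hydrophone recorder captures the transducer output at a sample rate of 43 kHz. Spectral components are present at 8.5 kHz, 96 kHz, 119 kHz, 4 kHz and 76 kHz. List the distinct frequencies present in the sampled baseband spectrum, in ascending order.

4 kHz, 8.5 kHz, 10 kHz

fs/2 = 21.5 kHz.
8.5 kHz ≤ fs/2 = 21.5 kHz, passes unchanged.
96 kHz mod fs = 10 kHz.
10 kHz ≤ fs/2 = 21.5 kHz, appears at 10 kHz.
119 kHz mod fs = 33 kHz.
33 kHz > fs/2 = 21.5 kHz, folds to fs − 33 kHz = 10 kHz.
4 kHz ≤ fs/2 = 21.5 kHz, passes unchanged.
76 kHz mod fs = 33 kHz.
33 kHz > fs/2 = 21.5 kHz, folds to fs − 33 kHz = 10 kHz.
Distinct values: {4 kHz, 8.5 kHz, 10 kHz}.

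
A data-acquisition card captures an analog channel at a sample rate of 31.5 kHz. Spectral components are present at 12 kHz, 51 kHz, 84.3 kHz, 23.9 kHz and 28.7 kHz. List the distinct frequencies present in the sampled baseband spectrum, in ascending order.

fs/2 = 15.75 kHz.
12 kHz ≤ fs/2 = 15.75 kHz, passes unchanged.
51 kHz mod fs = 19.5 kHz.
19.5 kHz > fs/2 = 15.75 kHz, folds to fs − 19.5 kHz = 12 kHz.
84.3 kHz mod fs = 21.3 kHz.
21.3 kHz > fs/2 = 15.75 kHz, folds to fs − 21.3 kHz = 10.2 kHz.
23.9 kHz > fs/2 = 15.75 kHz, folds to fs − 23.9 kHz = 7.6 kHz.
28.7 kHz > fs/2 = 15.75 kHz, folds to fs − 28.7 kHz = 2.8 kHz.
Distinct values: {2.8 kHz, 7.6 kHz, 10.2 kHz, 12 kHz}.

2.8 kHz, 7.6 kHz, 10.2 kHz, 12 kHz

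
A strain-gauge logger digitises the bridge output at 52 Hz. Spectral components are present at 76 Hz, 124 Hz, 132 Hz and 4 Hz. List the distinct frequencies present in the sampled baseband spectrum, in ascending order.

4 Hz, 20 Hz, 24 Hz

fs/2 = 26 Hz.
76 Hz mod fs = 24 Hz.
24 Hz ≤ fs/2 = 26 Hz, appears at 24 Hz.
124 Hz mod fs = 20 Hz.
20 Hz ≤ fs/2 = 26 Hz, appears at 20 Hz.
132 Hz mod fs = 28 Hz.
28 Hz > fs/2 = 26 Hz, folds to fs − 28 Hz = 24 Hz.
4 Hz ≤ fs/2 = 26 Hz, passes unchanged.
Distinct values: {4 Hz, 20 Hz, 24 Hz}.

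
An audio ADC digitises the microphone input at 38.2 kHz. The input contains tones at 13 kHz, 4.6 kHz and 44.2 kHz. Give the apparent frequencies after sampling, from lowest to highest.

fs/2 = 19.1 kHz.
13 kHz ≤ fs/2 = 19.1 kHz, passes unchanged.
4.6 kHz ≤ fs/2 = 19.1 kHz, passes unchanged.
44.2 kHz mod fs = 6 kHz.
6 kHz ≤ fs/2 = 19.1 kHz, appears at 6 kHz.
Distinct values: {4.6 kHz, 6 kHz, 13 kHz}.

4.6 kHz, 6 kHz, 13 kHz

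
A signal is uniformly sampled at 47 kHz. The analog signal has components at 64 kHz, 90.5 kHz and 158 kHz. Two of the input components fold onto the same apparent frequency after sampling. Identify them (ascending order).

64 kHz, 158 kHz

fs/2 = 23.5 kHz.
64 kHz mod fs = 17 kHz.
17 kHz ≤ fs/2 = 23.5 kHz, appears at 17 kHz.
90.5 kHz mod fs = 43.5 kHz.
43.5 kHz > fs/2 = 23.5 kHz, folds to fs − 43.5 kHz = 3.5 kHz.
158 kHz mod fs = 17 kHz.
17 kHz ≤ fs/2 = 23.5 kHz, appears at 17 kHz.
64 kHz and 158 kHz both map to 17 kHz.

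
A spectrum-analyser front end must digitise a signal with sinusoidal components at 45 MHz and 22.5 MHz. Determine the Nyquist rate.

Highest-frequency component: 45 MHz.
Nyquist rate = 2 × 45 MHz = 90 MHz.

90 MHz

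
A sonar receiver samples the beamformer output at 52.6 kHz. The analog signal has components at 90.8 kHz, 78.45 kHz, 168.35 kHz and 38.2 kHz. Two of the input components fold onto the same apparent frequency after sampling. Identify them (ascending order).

fs/2 = 26.3 kHz.
90.8 kHz mod fs = 38.2 kHz.
38.2 kHz > fs/2 = 26.3 kHz, folds to fs − 38.2 kHz = 14.4 kHz.
78.45 kHz mod fs = 25.85 kHz.
25.85 kHz ≤ fs/2 = 26.3 kHz, appears at 25.85 kHz.
168.35 kHz mod fs = 10.55 kHz.
10.55 kHz ≤ fs/2 = 26.3 kHz, appears at 10.55 kHz.
38.2 kHz > fs/2 = 26.3 kHz, folds to fs − 38.2 kHz = 14.4 kHz.
38.2 kHz and 90.8 kHz both map to 14.4 kHz.

38.2 kHz, 90.8 kHz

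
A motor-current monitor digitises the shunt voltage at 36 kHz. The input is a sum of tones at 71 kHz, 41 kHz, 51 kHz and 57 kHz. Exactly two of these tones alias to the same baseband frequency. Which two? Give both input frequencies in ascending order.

51 kHz, 57 kHz

fs/2 = 18 kHz.
71 kHz mod fs = 35 kHz.
35 kHz > fs/2 = 18 kHz, folds to fs − 35 kHz = 1 kHz.
41 kHz mod fs = 5 kHz.
5 kHz ≤ fs/2 = 18 kHz, appears at 5 kHz.
51 kHz mod fs = 15 kHz.
15 kHz ≤ fs/2 = 18 kHz, appears at 15 kHz.
57 kHz mod fs = 21 kHz.
21 kHz > fs/2 = 18 kHz, folds to fs − 21 kHz = 15 kHz.
51 kHz and 57 kHz both map to 15 kHz.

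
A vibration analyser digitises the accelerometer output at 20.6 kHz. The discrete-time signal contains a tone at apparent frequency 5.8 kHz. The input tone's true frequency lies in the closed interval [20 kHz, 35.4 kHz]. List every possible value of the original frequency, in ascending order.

26.4 kHz, 35.4 kHz

Frequencies that alias to 5.8 kHz are k·fs ± 5.8 kHz for integer k ≥ 0.
k=0: 5.8 kHz.
k=1: 14.8 kHz, 26.4 kHz.
k=2: 35.4 kHz, 47 kHz.
k=3: 56 kHz, 67.6 kHz.
Within [20 kHz, 35.4 kHz]: 26.4 kHz, 35.4 kHz.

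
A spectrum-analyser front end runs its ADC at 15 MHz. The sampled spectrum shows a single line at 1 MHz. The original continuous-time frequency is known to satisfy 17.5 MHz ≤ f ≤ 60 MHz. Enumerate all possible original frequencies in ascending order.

Frequencies that alias to 1 MHz are k·fs ± 1 MHz for integer k ≥ 0.
k=0: 1 MHz.
k=1: 14 MHz, 16 MHz.
k=2: 29 MHz, 31 MHz.
k=3: 44 MHz, 46 MHz.
k=4: 59 MHz, 61 MHz.
k=5: 74 MHz, 76 MHz.
Within [17.5 MHz, 60 MHz]: 29 MHz, 31 MHz, 44 MHz, 46 MHz, 59 MHz.

29 MHz, 31 MHz, 44 MHz, 46 MHz, 59 MHz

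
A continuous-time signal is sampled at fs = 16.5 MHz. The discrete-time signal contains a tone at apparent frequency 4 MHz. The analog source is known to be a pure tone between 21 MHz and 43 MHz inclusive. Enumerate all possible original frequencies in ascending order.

29 MHz, 37 MHz

Frequencies that alias to 4 MHz are k·fs ± 4 MHz for integer k ≥ 0.
k=0: 4 MHz.
k=1: 12.5 MHz, 20.5 MHz.
k=2: 29 MHz, 37 MHz.
k=3: 45.5 MHz, 53.5 MHz.
Within [21 MHz, 43 MHz]: 29 MHz, 37 MHz.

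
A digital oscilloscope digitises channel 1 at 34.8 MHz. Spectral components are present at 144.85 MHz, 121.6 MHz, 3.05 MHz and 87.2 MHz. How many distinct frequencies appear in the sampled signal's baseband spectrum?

3

fs/2 = 17.4 MHz.
144.85 MHz mod fs = 5.65 MHz.
5.65 MHz ≤ fs/2 = 17.4 MHz, appears at 5.65 MHz.
121.6 MHz mod fs = 17.2 MHz.
17.2 MHz ≤ fs/2 = 17.4 MHz, appears at 17.2 MHz.
3.05 MHz ≤ fs/2 = 17.4 MHz, passes unchanged.
87.2 MHz mod fs = 17.6 MHz.
17.6 MHz > fs/2 = 17.4 MHz, folds to fs − 17.6 MHz = 17.2 MHz.
Distinct values: {3.05 MHz, 5.65 MHz, 17.2 MHz} → 3.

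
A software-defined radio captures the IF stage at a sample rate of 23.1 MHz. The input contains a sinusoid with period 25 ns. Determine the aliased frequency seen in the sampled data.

6.2 MHz

T = 25 ns → f = 1/T = 40 MHz.
40 MHz mod fs = 16.9 MHz.
16.9 MHz > fs/2 = 11.55 MHz, folds to fs − 16.9 MHz = 6.2 MHz.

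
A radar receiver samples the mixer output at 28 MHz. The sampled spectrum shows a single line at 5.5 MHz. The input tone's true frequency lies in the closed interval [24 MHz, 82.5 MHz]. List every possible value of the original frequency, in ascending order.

Frequencies that alias to 5.5 MHz are k·fs ± 5.5 MHz for integer k ≥ 0.
k=0: 5.5 MHz.
k=1: 22.5 MHz, 33.5 MHz.
k=2: 50.5 MHz, 61.5 MHz.
k=3: 78.5 MHz, 89.5 MHz.
k=4: 106.5 MHz, 117.5 MHz.
Within [24 MHz, 82.5 MHz]: 33.5 MHz, 50.5 MHz, 61.5 MHz, 78.5 MHz.

33.5 MHz, 50.5 MHz, 61.5 MHz, 78.5 MHz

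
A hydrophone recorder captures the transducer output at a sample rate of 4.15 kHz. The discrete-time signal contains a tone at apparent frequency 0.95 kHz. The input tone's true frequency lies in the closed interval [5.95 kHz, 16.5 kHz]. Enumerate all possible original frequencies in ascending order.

7.35 kHz, 9.25 kHz, 11.5 kHz, 13.4 kHz, 15.65 kHz

Frequencies that alias to 0.95 kHz are k·fs ± 0.95 kHz for integer k ≥ 0.
k=0: 0.95 kHz.
k=1: 3.2 kHz, 5.1 kHz.
k=2: 7.35 kHz, 9.25 kHz.
k=3: 11.5 kHz, 13.4 kHz.
k=4: 15.65 kHz, 17.55 kHz.
k=5: 19.8 kHz, 21.7 kHz.
Within [5.95 kHz, 16.5 kHz]: 7.35 kHz, 9.25 kHz, 11.5 kHz, 13.4 kHz, 15.65 kHz.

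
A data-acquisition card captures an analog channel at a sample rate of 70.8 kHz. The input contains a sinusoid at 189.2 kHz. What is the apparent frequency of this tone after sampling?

189.2 kHz mod fs = 47.6 kHz.
47.6 kHz > fs/2 = 35.4 kHz, folds to fs − 47.6 kHz = 23.2 kHz.

23.2 kHz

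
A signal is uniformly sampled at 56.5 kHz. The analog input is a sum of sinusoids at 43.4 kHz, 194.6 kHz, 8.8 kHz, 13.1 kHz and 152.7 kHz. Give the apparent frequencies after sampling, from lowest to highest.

8.8 kHz, 13.1 kHz, 16.8 kHz, 25.1 kHz

fs/2 = 28.25 kHz.
43.4 kHz > fs/2 = 28.25 kHz, folds to fs − 43.4 kHz = 13.1 kHz.
194.6 kHz mod fs = 25.1 kHz.
25.1 kHz ≤ fs/2 = 28.25 kHz, appears at 25.1 kHz.
8.8 kHz ≤ fs/2 = 28.25 kHz, passes unchanged.
13.1 kHz ≤ fs/2 = 28.25 kHz, passes unchanged.
152.7 kHz mod fs = 39.7 kHz.
39.7 kHz > fs/2 = 28.25 kHz, folds to fs − 39.7 kHz = 16.8 kHz.
Distinct values: {8.8 kHz, 13.1 kHz, 16.8 kHz, 25.1 kHz}.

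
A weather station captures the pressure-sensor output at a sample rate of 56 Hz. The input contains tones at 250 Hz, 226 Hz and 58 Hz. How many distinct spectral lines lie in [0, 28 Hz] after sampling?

fs/2 = 28 Hz.
250 Hz mod fs = 26 Hz.
26 Hz ≤ fs/2 = 28 Hz, appears at 26 Hz.
226 Hz mod fs = 2 Hz.
2 Hz ≤ fs/2 = 28 Hz, appears at 2 Hz.
58 Hz mod fs = 2 Hz.
2 Hz ≤ fs/2 = 28 Hz, appears at 2 Hz.
Distinct values: {2 Hz, 26 Hz} → 2.

2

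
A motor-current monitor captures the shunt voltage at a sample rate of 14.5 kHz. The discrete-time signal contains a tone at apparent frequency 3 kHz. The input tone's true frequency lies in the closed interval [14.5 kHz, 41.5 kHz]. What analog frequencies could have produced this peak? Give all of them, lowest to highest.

17.5 kHz, 26 kHz, 32 kHz, 40.5 kHz

Frequencies that alias to 3 kHz are k·fs ± 3 kHz for integer k ≥ 0.
k=0: 3 kHz.
k=1: 11.5 kHz, 17.5 kHz.
k=2: 26 kHz, 32 kHz.
k=3: 40.5 kHz, 46.5 kHz.
k=4: 55 kHz, 61 kHz.
Within [14.5 kHz, 41.5 kHz]: 17.5 kHz, 26 kHz, 32 kHz, 40.5 kHz.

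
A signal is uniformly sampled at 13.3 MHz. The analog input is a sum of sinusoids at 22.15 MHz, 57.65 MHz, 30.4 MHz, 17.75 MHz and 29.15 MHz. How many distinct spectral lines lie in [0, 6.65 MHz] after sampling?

fs/2 = 6.65 MHz.
22.15 MHz mod fs = 8.85 MHz.
8.85 MHz > fs/2 = 6.65 MHz, folds to fs − 8.85 MHz = 4.45 MHz.
57.65 MHz mod fs = 4.45 MHz.
4.45 MHz ≤ fs/2 = 6.65 MHz, appears at 4.45 MHz.
30.4 MHz mod fs = 3.8 MHz.
3.8 MHz ≤ fs/2 = 6.65 MHz, appears at 3.8 MHz.
17.75 MHz mod fs = 4.45 MHz.
4.45 MHz ≤ fs/2 = 6.65 MHz, appears at 4.45 MHz.
29.15 MHz mod fs = 2.55 MHz.
2.55 MHz ≤ fs/2 = 6.65 MHz, appears at 2.55 MHz.
Distinct values: {2.55 MHz, 3.8 MHz, 4.45 MHz} → 3.

3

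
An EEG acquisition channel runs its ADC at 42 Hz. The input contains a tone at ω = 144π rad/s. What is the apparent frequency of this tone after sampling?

ω = 144π rad/s → f = ω/(2π) = 72 Hz.
72 Hz mod fs = 30 Hz.
30 Hz > fs/2 = 21 Hz, folds to fs − 30 Hz = 12 Hz.

12 Hz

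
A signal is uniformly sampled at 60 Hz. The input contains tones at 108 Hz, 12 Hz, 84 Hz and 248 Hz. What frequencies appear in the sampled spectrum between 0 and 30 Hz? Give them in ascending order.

fs/2 = 30 Hz.
108 Hz mod fs = 48 Hz.
48 Hz > fs/2 = 30 Hz, folds to fs − 48 Hz = 12 Hz.
12 Hz ≤ fs/2 = 30 Hz, passes unchanged.
84 Hz mod fs = 24 Hz.
24 Hz ≤ fs/2 = 30 Hz, appears at 24 Hz.
248 Hz mod fs = 8 Hz.
8 Hz ≤ fs/2 = 30 Hz, appears at 8 Hz.
Distinct values: {8 Hz, 12 Hz, 24 Hz}.

8 Hz, 12 Hz, 24 Hz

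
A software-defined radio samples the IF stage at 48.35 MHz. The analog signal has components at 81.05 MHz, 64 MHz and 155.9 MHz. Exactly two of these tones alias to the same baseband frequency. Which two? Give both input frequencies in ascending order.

64 MHz, 81.05 MHz

fs/2 = 24.175 MHz.
81.05 MHz mod fs = 32.7 MHz.
32.7 MHz > fs/2 = 24.175 MHz, folds to fs − 32.7 MHz = 15.65 MHz.
64 MHz mod fs = 15.65 MHz.
15.65 MHz ≤ fs/2 = 24.175 MHz, appears at 15.65 MHz.
155.9 MHz mod fs = 10.85 MHz.
10.85 MHz ≤ fs/2 = 24.175 MHz, appears at 10.85 MHz.
64 MHz and 81.05 MHz both map to 15.65 MHz.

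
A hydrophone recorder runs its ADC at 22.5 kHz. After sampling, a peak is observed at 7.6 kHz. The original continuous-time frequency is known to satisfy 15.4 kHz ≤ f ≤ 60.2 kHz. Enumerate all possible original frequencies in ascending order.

30.1 kHz, 37.4 kHz, 52.6 kHz, 59.9 kHz

Frequencies that alias to 7.6 kHz are k·fs ± 7.6 kHz for integer k ≥ 0.
k=0: 7.6 kHz.
k=1: 14.9 kHz, 30.1 kHz.
k=2: 37.4 kHz, 52.6 kHz.
k=3: 59.9 kHz, 75.1 kHz.
k=4: 82.4 kHz, 97.6 kHz.
Within [15.4 kHz, 60.2 kHz]: 30.1 kHz, 37.4 kHz, 52.6 kHz, 59.9 kHz.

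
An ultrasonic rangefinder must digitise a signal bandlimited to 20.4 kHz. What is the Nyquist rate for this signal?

Nyquist rate = 2 × 20.4 kHz = 40.8 kHz.

40.8 kHz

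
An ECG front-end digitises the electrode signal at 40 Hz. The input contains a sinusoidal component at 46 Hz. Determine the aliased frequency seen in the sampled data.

6 Hz

46 Hz mod fs = 6 Hz.
6 Hz ≤ fs/2 = 20 Hz, appears at 6 Hz.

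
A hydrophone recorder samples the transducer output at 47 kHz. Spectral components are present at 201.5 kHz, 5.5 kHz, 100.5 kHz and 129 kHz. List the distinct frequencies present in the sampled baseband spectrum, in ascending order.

fs/2 = 23.5 kHz.
201.5 kHz mod fs = 13.5 kHz.
13.5 kHz ≤ fs/2 = 23.5 kHz, appears at 13.5 kHz.
5.5 kHz ≤ fs/2 = 23.5 kHz, passes unchanged.
100.5 kHz mod fs = 6.5 kHz.
6.5 kHz ≤ fs/2 = 23.5 kHz, appears at 6.5 kHz.
129 kHz mod fs = 35 kHz.
35 kHz > fs/2 = 23.5 kHz, folds to fs − 35 kHz = 12 kHz.
Distinct values: {5.5 kHz, 6.5 kHz, 12 kHz, 13.5 kHz}.

5.5 kHz, 6.5 kHz, 12 kHz, 13.5 kHz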